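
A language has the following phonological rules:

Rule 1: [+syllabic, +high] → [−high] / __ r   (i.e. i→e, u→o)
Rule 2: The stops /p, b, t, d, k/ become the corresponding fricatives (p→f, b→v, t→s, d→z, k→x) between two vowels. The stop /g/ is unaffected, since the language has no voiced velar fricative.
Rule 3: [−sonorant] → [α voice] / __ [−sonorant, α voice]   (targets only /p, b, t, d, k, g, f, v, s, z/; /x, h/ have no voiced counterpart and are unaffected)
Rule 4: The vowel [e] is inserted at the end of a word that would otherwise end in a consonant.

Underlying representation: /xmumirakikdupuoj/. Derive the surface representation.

xmumeraxigdufuoje

Rule 1 (pre-rhotic lowering): /i/ is a high vowel immediately before /r/, so it lowers to [e]. /xmumirakikdupuoj/ → xmumerakikdupuoj.
Rule 2 (intervocalic spirantization): /k/ is a stop between vowels /a/ and /i/, so it spirantizes to the fricative [x]. /p/ is a stop between vowels /u/ and /u/, so it spirantizes to the fricative [f]. /xmumerakikdupuoj/ → xmumeraxikdufuoj.
Rule 3 (regressive voicing assimilation): /k/ precedes the voiced obstruent /d/, so it voices to [g] by assimilation. /xmumeraxikdufuoj/ → xmumeraxigdufuoj.
Rule 4 (final e-epenthesis): the form ends in the consonant /j/, so [e] is inserted word-finally. /xmumeraxigdufuoj/ → xmumeraxigdufuoje.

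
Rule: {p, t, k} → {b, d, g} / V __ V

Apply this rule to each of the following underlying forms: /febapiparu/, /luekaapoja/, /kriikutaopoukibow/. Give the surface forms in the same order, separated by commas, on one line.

/febapiparu/: /p/ is a voiceless stop between vowels /a/ and /i/, so it voices to [b]. /p/ is a voiceless stop between vowels /i/ and /a/, so it voices to [b]. → [febabibaru].
/luekaapoja/: /k/ is a voiceless stop between vowels /e/ and /a/, so it voices to [g]. /p/ is a voiceless stop between vowels /a/ and /o/, so it voices to [b]. → [luegaaboja].
/kriikutaopoukibow/: /k/ is a voiceless stop between vowels /i/ and /u/, so it voices to [g]. /t/ is a voiceless stop between vowels /u/ and /a/, so it voices to [d]. /p/ is a voiceless stop between vowels /o/ and /o/, so it voices to [b]. /k/ is a voiceless stop between vowels /u/ and /i/, so it voices to [g]. → [kriigudaobougibow].

febabibaru, luegaaboja, kriigudaobougibow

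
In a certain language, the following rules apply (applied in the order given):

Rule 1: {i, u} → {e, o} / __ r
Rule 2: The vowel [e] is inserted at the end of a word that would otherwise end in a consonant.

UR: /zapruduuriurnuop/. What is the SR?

zapruduoriornuope

Rule 1 (pre-rhotic lowering): /u/ is a high vowel immediately before /r/, so it lowers to [o]. /u/ is a high vowel immediately before /r/, so it lowers to [o]. /zapruduuriurnuop/ → zapruduoriornuop.
Rule 2 (final e-epenthesis): the form ends in the consonant /p/, so [e] is inserted word-finally. /zapruduoriornuop/ → zapruduoriornuope.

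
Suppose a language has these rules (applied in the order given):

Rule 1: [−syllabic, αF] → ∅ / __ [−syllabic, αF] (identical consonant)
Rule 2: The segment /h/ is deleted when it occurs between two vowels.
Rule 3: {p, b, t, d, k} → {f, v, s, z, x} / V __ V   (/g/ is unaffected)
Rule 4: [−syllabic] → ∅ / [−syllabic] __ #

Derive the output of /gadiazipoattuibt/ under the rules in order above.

Rule 1 (degemination): /tt/ is a geminate; the first /t/ deletes. /gadiazipoattuibt/ → gadiazipoatuibt.
Rule 2 (intervocalic h-deletion): no segment meets the environment; /gadiazipoatuibt/ is unchanged.
Rule 3 (intervocalic spirantization): /d/ is a stop between vowels /a/ and /i/, so it spirantizes to the fricative [z]. /p/ is a stop between vowels /i/ and /o/, so it spirantizes to the fricative [f]. /t/ is a stop between vowels /a/ and /u/, so it spirantizes to the fricative [s]. /gadiazipoatuibt/ → gaziazifoasuibt.
Rule 4 (final cluster simplification): /t/ is the second consonant of a word-final cluster /bt/, so it deletes. /gaziazifoasuibt/ → gaziazifoasuib.

gaziazifoasuib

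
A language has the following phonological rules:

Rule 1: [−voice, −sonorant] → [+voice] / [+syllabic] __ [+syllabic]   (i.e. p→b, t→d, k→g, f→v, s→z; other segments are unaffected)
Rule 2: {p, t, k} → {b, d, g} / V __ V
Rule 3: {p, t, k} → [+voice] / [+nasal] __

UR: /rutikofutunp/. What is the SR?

Rule 1 (intervocalic voicing): /t/ is a voiceless obstruent between vowels /u/ and /i/, so it voices to [d]. /k/ is a voiceless obstruent between vowels /i/ and /o/, so it voices to [g]. /f/ is a voiceless obstruent between vowels /o/ and /u/, so it voices to [v]. /t/ is a voiceless obstruent between vowels /u/ and /u/, so it voices to [d]. /rutikofutunp/ → rudigovudunp.
Rule 2 (intervocalic voicing): no segment meets the environment; /rudigovudunp/ is unchanged.
Rule 3 (post-nasal voicing): /p/ is a voiceless stop immediately after the nasal /n/, so it voices to [b]. /rudigovudunp/ → rudigovudunb.

rudigovudunb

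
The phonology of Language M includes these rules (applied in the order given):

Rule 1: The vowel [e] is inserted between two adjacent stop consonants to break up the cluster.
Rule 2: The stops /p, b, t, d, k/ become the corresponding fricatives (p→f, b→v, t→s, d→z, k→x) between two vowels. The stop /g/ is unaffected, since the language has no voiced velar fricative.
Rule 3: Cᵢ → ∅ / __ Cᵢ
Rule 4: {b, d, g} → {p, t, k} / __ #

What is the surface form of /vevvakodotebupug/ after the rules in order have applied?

Rule 1 (stop-cluster e-epenthesis): no segment meets the environment; /vevvakodotebupug/ is unchanged.
Rule 2 (intervocalic spirantization): /k/ is a stop between vowels /a/ and /o/, so it spirantizes to the fricative [x]. /d/ is a stop between vowels /o/ and /o/, so it spirantizes to the fricative [z]. /t/ is a stop between vowels /o/ and /e/, so it spirantizes to the fricative [s]. /b/ is a stop between vowels /e/ and /u/, so it spirantizes to the fricative [v]. /p/ is a stop between vowels /u/ and /u/, so it spirantizes to the fricative [f]. /vevvakodotebupug/ → vevvaxozosevufug.
Rule 3 (degemination): /vv/ is a geminate; the first /v/ deletes. /vevvaxozosevufug/ → vevaxozosevufug.
Rule 4 (final devoicing): /g/ is a voiced stop in word-final position, so it devoices to [k]. /vevaxozosevufug/ → vevaxozosevufuk.

vevaxozosevufuk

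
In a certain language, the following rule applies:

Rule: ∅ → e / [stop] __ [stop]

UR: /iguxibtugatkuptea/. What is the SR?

/b/ and /t/ form a stop–stop cluster, so [e] is inserted between them.
/t/ and /k/ form a stop–stop cluster, so [e] is inserted between them.
/p/ and /t/ form a stop–stop cluster, so [e] is inserted between them.
Surface form: [iguxibetugatekupetea].

iguxibetugatekupetea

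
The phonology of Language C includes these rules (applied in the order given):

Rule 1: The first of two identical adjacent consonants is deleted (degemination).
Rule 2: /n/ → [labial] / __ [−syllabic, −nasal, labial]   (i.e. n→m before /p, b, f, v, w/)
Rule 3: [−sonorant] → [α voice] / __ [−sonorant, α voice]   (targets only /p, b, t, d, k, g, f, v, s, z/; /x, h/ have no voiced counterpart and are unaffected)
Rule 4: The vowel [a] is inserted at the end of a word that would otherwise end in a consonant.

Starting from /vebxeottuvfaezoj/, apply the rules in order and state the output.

vepxeotuffaezoja

Rule 1 (degemination): /tt/ is a geminate; the first /t/ deletes. /vebxeottuvfaezoj/ → vebxeotuvfaezoj.
Rule 2 (nasal place assimilation): no segment meets the environment; /vebxeotuvfaezoj/ is unchanged.
Rule 3 (regressive voicing assimilation): /b/ precedes the voiceless obstruent /x/, so it devoices to [p] by assimilation. /v/ precedes the voiceless obstruent /f/, so it devoices to [f] by assimilation. /vebxeotuvfaezoj/ → vepxeotuffaezoj.
Rule 4 (final a-epenthesis): the form ends in the consonant /j/, so [a] is inserted word-finally. /vepxeotuffaezoj/ → vepxeotuffaezoja.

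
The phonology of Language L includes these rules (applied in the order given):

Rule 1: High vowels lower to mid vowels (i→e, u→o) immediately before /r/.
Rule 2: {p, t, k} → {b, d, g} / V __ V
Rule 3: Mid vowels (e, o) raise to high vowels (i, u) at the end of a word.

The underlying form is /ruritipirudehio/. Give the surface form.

roridiberudehiu

Rule 1 (pre-rhotic lowering): /u/ is a high vowel immediately before /r/, so it lowers to [o]. /i/ is a high vowel immediately before /r/, so it lowers to [e]. /ruritipirudehio/ → roritiperudehio.
Rule 2 (intervocalic voicing): /t/ is a voiceless stop between vowels /i/ and /i/, so it voices to [d]. /p/ is a voiceless stop between vowels /i/ and /e/, so it voices to [b]. /roritiperudehio/ → roridiberudehio.
Rule 3 (final vowel raising): /o/ is a mid vowel in word-final position, so it raises to [u]. /roridiberudehio/ → roridiberudehiu.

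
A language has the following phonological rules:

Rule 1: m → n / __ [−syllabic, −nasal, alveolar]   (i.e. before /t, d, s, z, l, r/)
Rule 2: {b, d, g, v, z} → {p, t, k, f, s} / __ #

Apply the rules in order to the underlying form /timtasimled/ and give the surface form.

tintasinlet

Rule 1 (nasal place assimilation): /m/ precedes the alveolar consonant /t/, so it assimilates in place to [n]. /m/ precedes the alveolar consonant /l/, so it assimilates in place to [n]. /timtasimled/ → tintasinled.
Rule 2 (final devoicing): /d/ is a voiced obstruent in word-final position, so it devoices to [t]. /tintasinled/ → tintasinlet.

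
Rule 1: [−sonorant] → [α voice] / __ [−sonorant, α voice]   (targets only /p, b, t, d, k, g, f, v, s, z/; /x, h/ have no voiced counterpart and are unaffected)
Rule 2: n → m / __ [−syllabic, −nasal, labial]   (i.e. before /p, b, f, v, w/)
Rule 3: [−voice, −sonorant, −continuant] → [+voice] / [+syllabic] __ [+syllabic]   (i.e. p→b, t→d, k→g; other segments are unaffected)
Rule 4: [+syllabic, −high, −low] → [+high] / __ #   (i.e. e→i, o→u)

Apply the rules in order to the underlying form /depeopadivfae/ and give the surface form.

debeobadiffai

Rule 1 (regressive voicing assimilation): /v/ precedes the voiceless obstruent /f/, so it devoices to [f] by assimilation. /depeopadivfae/ → depeopadiffae.
Rule 2 (nasal place assimilation): no segment meets the environment; /depeopadiffae/ is unchanged.
Rule 3 (intervocalic voicing): /p/ is a voiceless stop between vowels /e/ and /e/, so it voices to [b]. /p/ is a voiceless stop between vowels /o/ and /a/, so it voices to [b]. /depeopadiffae/ → debeobadiffae.
Rule 4 (final vowel raising): /e/ is a mid vowel in word-final position, so it raises to [i]. /debeobadiffae/ → debeobadiffai.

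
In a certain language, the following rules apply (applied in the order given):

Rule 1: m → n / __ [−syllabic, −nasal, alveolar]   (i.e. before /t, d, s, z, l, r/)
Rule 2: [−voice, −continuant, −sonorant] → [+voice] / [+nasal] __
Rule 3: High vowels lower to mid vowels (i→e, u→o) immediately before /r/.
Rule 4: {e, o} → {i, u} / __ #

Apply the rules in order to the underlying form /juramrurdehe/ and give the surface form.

Rule 1 (nasal place assimilation): /m/ precedes the alveolar consonant /r/, so it assimilates in place to [n]. /juramrurdehe/ → juranrurdehe.
Rule 2 (post-nasal voicing): no segment meets the environment; /juranrurdehe/ is unchanged.
Rule 3 (pre-rhotic lowering): /u/ is a high vowel immediately before /r/, so it lowers to [o]. /u/ is a high vowel immediately before /r/, so it lowers to [o]. /juranrurdehe/ → joranrordehe.
Rule 4 (final vowel raising): /e/ is a mid vowel in word-final position, so it raises to [i]. /joranrordehe/ → joranrordehi.

joranrordehi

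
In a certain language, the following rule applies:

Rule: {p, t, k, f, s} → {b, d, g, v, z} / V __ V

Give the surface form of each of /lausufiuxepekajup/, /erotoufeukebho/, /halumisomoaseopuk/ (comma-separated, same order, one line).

lauzuviuxebegajup, erodouveugebho, halumizomoazeobuk

/lausufiuxepekajup/: /s/ is a voiceless obstruent between vowels /u/ and /u/, so it voices to [z]. /f/ is a voiceless obstruent between vowels /u/ and /i/, so it voices to [v]. /p/ is a voiceless obstruent between vowels /e/ and /e/, so it voices to [b]. /k/ is a voiceless obstruent between vowels /e/ and /a/, so it voices to [g]. → [lauzuviuxebegajup].
/erotoufeukebho/: /t/ is a voiceless obstruent between vowels /o/ and /o/, so it voices to [d]. /f/ is a voiceless obstruent between vowels /u/ and /e/, so it voices to [v]. /k/ is a voiceless obstruent between vowels /u/ and /e/, so it voices to [g]. → [erodouveugebho].
/halumisomoaseopuk/: /s/ is a voiceless obstruent between vowels /i/ and /o/, so it voices to [z]. /s/ is a voiceless obstruent between vowels /a/ and /e/, so it voices to [z]. /p/ is a voiceless obstruent between vowels /o/ and /u/, so it voices to [b]. → [halumizomoazeobuk].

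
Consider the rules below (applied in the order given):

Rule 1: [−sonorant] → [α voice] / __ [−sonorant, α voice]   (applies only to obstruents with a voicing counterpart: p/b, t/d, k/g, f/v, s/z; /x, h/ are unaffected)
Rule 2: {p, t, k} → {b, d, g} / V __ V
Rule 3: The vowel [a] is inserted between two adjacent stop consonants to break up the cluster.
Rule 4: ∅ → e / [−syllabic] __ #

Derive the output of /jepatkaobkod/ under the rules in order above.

Rule 1 (regressive voicing assimilation): /b/ precedes the voiceless obstruent /k/, so it devoices to [p] by assimilation. /jepatkaobkod/ → jepatkaopkod.
Rule 2 (intervocalic voicing): /p/ is a voiceless stop between vowels /e/ and /a/, so it voices to [b]. /jepatkaopkod/ → jebatkaopkod.
Rule 3 (stop-cluster a-epenthesis): /t/ and /k/ form a stop–stop cluster, so [a] is inserted between them. /p/ and /k/ form a stop–stop cluster, so [a] is inserted between them. /jebatkaopkod/ → jebatakaopakod.
Rule 4 (final e-epenthesis): the form ends in the consonant /d/, so [e] is inserted word-finally. /jebatakaopakod/ → jebatakaopakode.

jebatakaopakode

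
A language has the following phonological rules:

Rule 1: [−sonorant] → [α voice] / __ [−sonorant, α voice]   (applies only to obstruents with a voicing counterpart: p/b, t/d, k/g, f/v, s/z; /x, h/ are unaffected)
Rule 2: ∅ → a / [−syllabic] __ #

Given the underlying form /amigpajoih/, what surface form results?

Rule 1 (regressive voicing assimilation): /g/ precedes the voiceless obstruent /p/, so it devoices to [k] by assimilation. /amigpajoih/ → amikpajoih.
Rule 2 (final a-epenthesis): the form ends in the consonant /h/, so [a] is inserted word-finally. /amikpajoih/ → amikpajoiha.

amikpajoiha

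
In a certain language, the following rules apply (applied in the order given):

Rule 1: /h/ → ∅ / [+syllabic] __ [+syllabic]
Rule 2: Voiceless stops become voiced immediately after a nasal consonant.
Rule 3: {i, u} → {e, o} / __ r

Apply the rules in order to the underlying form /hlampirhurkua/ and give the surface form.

hlamberhorkua

Rule 1 (intervocalic h-deletion): no segment meets the environment; /hlampirhurkua/ is unchanged.
Rule 2 (post-nasal voicing): /p/ is a voiceless stop immediately after the nasal /m/, so it voices to [b]. /hlampirhurkua/ → hlambirhurkua.
Rule 3 (pre-rhotic lowering): /i/ is a high vowel immediately before /r/, so it lowers to [e]. /u/ is a high vowel immediately before /r/, so it lowers to [o]. /hlambirhurkua/ → hlamberhorkua.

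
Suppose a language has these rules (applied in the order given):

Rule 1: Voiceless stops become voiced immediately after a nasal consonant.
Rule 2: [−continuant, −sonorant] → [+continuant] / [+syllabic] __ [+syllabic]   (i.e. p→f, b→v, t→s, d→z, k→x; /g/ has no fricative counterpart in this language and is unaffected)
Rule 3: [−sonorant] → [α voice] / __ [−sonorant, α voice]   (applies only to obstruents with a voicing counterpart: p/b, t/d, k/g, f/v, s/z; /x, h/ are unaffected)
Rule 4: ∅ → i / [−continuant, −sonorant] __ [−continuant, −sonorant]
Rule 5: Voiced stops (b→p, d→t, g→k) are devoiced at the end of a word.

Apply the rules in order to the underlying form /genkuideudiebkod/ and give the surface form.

Rule 1 (post-nasal voicing): /k/ is a voiceless stop immediately after the nasal /n/, so it voices to [g]. /genkuideudiebkod/ → genguideudiebkod.
Rule 2 (intervocalic spirantization): /d/ is a stop between vowels /i/ and /e/, so it spirantizes to the fricative [z]. /d/ is a stop between vowels /u/ and /i/, so it spirantizes to the fricative [z]. /genguideudiebkod/ → genguizeuziebkod.
Rule 3 (regressive voicing assimilation): /b/ precedes the voiceless obstruent /k/, so it devoices to [p] by assimilation. /genguizeuziebkod/ → genguizeuziepkod.
Rule 4 (stop-cluster i-epenthesis): /p/ and /k/ form a stop–stop cluster, so [i] is inserted between them. /genguizeuziepkod/ → genguizeuziepikod.
Rule 5 (final devoicing): /d/ is a voiced stop in word-final position, so it devoices to [t]. /genguizeuziepikod/ → genguizeuziepikot.

genguizeuziepikot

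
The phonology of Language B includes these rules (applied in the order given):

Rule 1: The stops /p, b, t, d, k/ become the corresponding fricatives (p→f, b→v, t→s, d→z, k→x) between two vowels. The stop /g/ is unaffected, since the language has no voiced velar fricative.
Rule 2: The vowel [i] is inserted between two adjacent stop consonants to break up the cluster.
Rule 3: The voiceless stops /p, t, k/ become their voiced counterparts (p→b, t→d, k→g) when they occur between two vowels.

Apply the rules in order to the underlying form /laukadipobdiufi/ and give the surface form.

Rule 1 (intervocalic spirantization): /k/ is a stop between vowels /u/ and /a/, so it spirantizes to the fricative [x]. /d/ is a stop between vowels /a/ and /i/, so it spirantizes to the fricative [z]. /p/ is a stop between vowels /i/ and /o/, so it spirantizes to the fricative [f]. /laukadipobdiufi/ → lauxazifobdiufi.
Rule 2 (stop-cluster i-epenthesis): /b/ and /d/ form a stop–stop cluster, so [i] is inserted between them. /lauxazifobdiufi/ → lauxazifobidiufi.
Rule 3 (intervocalic voicing): no segment meets the environment; /lauxazifobidiufi/ is unchanged.

lauxazifobidiufi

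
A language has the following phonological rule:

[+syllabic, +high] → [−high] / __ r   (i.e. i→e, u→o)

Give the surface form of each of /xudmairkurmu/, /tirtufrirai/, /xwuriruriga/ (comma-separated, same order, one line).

xudmaerkormu, tertufrerai, xworeroriga

/xudmairkurmu/: /i/ is a high vowel immediately before /r/, so it lowers to [e]. /u/ is a high vowel immediately before /r/, so it lowers to [o]. → [xudmaerkormu].
/tirtufrirai/: /i/ is a high vowel immediately before /r/, so it lowers to [e]. /i/ is a high vowel immediately before /r/, so it lowers to [e]. → [tertufrerai].
/xwuriruriga/: /u/ is a high vowel immediately before /r/, so it lowers to [o]. /i/ is a high vowel immediately before /r/, so it lowers to [e]. /u/ is a high vowel immediately before /r/, so it lowers to [o]. → [xworeroriga].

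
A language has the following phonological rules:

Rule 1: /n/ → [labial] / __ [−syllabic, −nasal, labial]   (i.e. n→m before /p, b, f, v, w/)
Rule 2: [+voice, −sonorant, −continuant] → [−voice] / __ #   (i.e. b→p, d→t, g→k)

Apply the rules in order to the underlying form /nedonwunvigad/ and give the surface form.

nedomwumvigat

Rule 1 (nasal place assimilation): /n/ precedes the labial consonant /w/, so it assimilates in place to [m]. /n/ precedes the labial consonant /v/, so it assimilates in place to [m]. /nedonwunvigad/ → nedomwumvigad.
Rule 2 (final devoicing): /d/ is a voiced stop in word-final position, so it devoices to [t]. /nedomwumvigad/ → nedomwumvigat.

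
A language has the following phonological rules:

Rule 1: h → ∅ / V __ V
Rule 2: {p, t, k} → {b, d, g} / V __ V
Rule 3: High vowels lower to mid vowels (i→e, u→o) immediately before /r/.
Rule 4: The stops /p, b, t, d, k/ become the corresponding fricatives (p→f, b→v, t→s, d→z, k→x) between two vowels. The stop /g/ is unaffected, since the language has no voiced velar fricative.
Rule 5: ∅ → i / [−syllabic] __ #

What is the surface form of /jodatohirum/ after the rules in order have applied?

jozazoerumi

Rule 1 (intervocalic h-deletion): /h/ occurs between vowels /o/ and /i/, so it deletes. /jodatohirum/ → jodatoirum.
Rule 2 (intervocalic voicing): /t/ is a voiceless stop between vowels /a/ and /o/, so it voices to [d]. /jodatoirum/ → jodadoirum.
Rule 3 (pre-rhotic lowering): /i/ is a high vowel immediately before /r/, so it lowers to [e]. /jodadoirum/ → jodadoerum.
Rule 4 (intervocalic spirantization): /d/ is a stop between vowels /o/ and /a/, so it spirantizes to the fricative [z]. /d/ is a stop between vowels /a/ and /o/, so it spirantizes to the fricative [z]. /jodadoerum/ → jozazoerum.
Rule 5 (final i-epenthesis): the form ends in the consonant /m/, so [i] is inserted word-finally. /jozazoerum/ → jozazoerumi.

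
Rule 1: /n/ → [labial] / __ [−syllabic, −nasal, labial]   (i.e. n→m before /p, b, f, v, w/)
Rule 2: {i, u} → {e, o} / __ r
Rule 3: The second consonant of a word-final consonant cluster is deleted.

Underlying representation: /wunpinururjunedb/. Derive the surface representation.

wumpinororjuned

Rule 1 (nasal place assimilation): /n/ precedes the labial consonant /p/, so it assimilates in place to [m]. /wunpinururjunedb/ → wumpinururjunedb.
Rule 2 (pre-rhotic lowering): /u/ is a high vowel immediately before /r/, so it lowers to [o]. /u/ is a high vowel immediately before /r/, so it lowers to [o]. /wumpinururjunedb/ → wumpinororjunedb.
Rule 3 (final cluster simplification): /b/ is the second consonant of a word-final cluster /db/, so it deletes. /wumpinororjunedb/ → wumpinororjuned.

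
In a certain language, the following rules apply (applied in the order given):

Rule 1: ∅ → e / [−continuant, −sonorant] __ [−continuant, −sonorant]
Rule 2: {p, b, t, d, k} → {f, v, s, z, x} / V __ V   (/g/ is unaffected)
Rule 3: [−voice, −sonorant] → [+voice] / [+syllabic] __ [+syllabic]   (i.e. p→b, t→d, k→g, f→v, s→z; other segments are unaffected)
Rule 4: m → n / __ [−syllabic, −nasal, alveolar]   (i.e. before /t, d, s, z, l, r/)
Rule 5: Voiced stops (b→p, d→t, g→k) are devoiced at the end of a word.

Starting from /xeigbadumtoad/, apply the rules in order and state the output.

Rule 1 (stop-cluster e-epenthesis): /g/ and /b/ form a stop–stop cluster, so [e] is inserted between them. /xeigbadumtoad/ → xeigebadumtoad.
Rule 2 (intervocalic spirantization): /b/ is a stop between vowels /e/ and /a/, so it spirantizes to the fricative [v]. /d/ is a stop between vowels /a/ and /u/, so it spirantizes to the fricative [z]. /xeigebadumtoad/ → xeigevazumtoad.
Rule 3 (intervocalic voicing): no segment meets the environment; /xeigevazumtoad/ is unchanged.
Rule 4 (nasal place assimilation): /m/ precedes the alveolar consonant /t/, so it assimilates in place to [n]. /xeigevazumtoad/ → xeigevazuntoad.
Rule 5 (final devoicing): /d/ is a voiced stop in word-final position, so it devoices to [t]. /xeigevazuntoad/ → xeigevazuntoat.

xeigevazuntoat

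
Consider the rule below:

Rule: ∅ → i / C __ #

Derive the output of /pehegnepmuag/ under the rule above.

the form ends in the consonant /g/, so [i] is inserted word-finally.
Surface form: [pehegnepmuagi].

pehegnepmuagi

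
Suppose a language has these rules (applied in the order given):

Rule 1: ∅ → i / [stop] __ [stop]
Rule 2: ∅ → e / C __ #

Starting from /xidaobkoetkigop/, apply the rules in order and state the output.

Rule 1 (stop-cluster i-epenthesis): /b/ and /k/ form a stop–stop cluster, so [i] is inserted between them. /t/ and /k/ form a stop–stop cluster, so [i] is inserted between them. /xidaobkoetkigop/ → xidaobikoetikigop.
Rule 2 (final e-epenthesis): the form ends in the consonant /p/, so [e] is inserted word-finally. /xidaobikoetikigop/ → xidaobikoetikigope.

xidaobikoetikigope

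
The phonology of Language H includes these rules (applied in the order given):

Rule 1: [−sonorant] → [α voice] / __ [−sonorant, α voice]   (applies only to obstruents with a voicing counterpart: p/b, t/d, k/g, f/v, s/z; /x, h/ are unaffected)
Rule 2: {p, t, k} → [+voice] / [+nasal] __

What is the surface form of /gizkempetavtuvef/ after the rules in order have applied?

Rule 1 (regressive voicing assimilation): /z/ precedes the voiceless obstruent /k/, so it devoices to [s] by assimilation. /v/ precedes the voiceless obstruent /t/, so it devoices to [f] by assimilation. /gizkempetavtuvef/ → giskempetaftuvef.
Rule 2 (post-nasal voicing): /p/ is a voiceless stop immediately after the nasal /m/, so it voices to [b]. /giskempetaftuvef/ → giskembetaftuvef.

giskembetaftuvef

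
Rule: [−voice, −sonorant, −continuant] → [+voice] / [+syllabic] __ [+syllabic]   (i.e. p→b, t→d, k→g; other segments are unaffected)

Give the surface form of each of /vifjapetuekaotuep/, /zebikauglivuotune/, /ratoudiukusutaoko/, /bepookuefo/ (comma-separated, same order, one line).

vifjabeduegaoduep, zebigauglivuodune, radoudiugusudaogo, bebooguefo

/vifjapetuekaotuep/: /p/ is a voiceless stop between vowels /a/ and /e/, so it voices to [b]. /t/ is a voiceless stop between vowels /e/ and /u/, so it voices to [d]. /k/ is a voiceless stop between vowels /e/ and /a/, so it voices to [g]. /t/ is a voiceless stop between vowels /o/ and /u/, so it voices to [d]. → [vifjabeduegaoduep].
/zebikauglivuotune/: /k/ is a voiceless stop between vowels /i/ and /a/, so it voices to [g]. /t/ is a voiceless stop between vowels /o/ and /u/, so it voices to [d]. → [zebigauglivuodune].
/ratoudiukusutaoko/: /t/ is a voiceless stop between vowels /a/ and /o/, so it voices to [d]. /k/ is a voiceless stop between vowels /u/ and /u/, so it voices to [g]. /t/ is a voiceless stop between vowels /u/ and /a/, so it voices to [d]. /k/ is a voiceless stop between vowels /o/ and /o/, so it voices to [g]. → [radoudiugusudaogo].
/bepookuefo/: /p/ is a voiceless stop between vowels /e/ and /o/, so it voices to [b]. /k/ is a voiceless stop between vowels /o/ and /u/, so it voices to [g]. → [bebooguefo].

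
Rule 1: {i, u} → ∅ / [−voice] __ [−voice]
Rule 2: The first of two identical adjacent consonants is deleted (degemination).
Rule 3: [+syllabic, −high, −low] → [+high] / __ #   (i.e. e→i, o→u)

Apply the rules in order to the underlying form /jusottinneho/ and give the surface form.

jusotinehu

Rule 1 (high vowel syncope): no segment meets the environment; /jusottinneho/ is unchanged.
Rule 2 (degemination): /tt/ is a geminate; the first /t/ deletes. /nn/ is a geminate; the first /n/ deletes. /jusottinneho/ → jusotineho.
Rule 3 (final vowel raising): /o/ is a mid vowel in word-final position, so it raises to [u]. /jusotineho/ → jusotinehu.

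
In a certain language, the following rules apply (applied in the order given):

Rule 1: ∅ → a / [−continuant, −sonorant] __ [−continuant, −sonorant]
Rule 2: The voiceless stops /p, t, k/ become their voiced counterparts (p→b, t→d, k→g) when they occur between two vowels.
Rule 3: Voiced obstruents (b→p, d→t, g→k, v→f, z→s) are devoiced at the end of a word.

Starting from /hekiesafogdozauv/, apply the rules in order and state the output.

Rule 1 (stop-cluster a-epenthesis): /g/ and /d/ form a stop–stop cluster, so [a] is inserted between them. /hekiesafogdozauv/ → hekiesafogadozauv.
Rule 2 (intervocalic voicing): /k/ is a voiceless stop between vowels /e/ and /i/, so it voices to [g]. /hekiesafogadozauv/ → hegiesafogadozauv.
Rule 3 (final devoicing): /v/ is a voiced obstruent in word-final position, so it devoices to [f]. /hegiesafogadozauv/ → hegiesafogadozauf.

hegiesafogadozauf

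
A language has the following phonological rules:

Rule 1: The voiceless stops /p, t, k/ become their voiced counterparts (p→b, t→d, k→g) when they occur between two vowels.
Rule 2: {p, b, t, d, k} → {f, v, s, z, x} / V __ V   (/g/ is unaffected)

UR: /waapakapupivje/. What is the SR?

Rule 1 (intervocalic voicing): /p/ is a voiceless stop between vowels /a/ and /a/, so it voices to [b]. /k/ is a voiceless stop between vowels /a/ and /a/, so it voices to [g]. /p/ is a voiceless stop between vowels /a/ and /u/, so it voices to [b]. /p/ is a voiceless stop between vowels /u/ and /i/, so it voices to [b]. /waapakapupivje/ → waabagabubivje.
Rule 2 (intervocalic spirantization): /b/ is a stop between vowels /a/ and /a/, so it spirantizes to the fricative [v]. /b/ is a stop between vowels /a/ and /u/, so it spirantizes to the fricative [v]. /b/ is a stop between vowels /u/ and /i/, so it spirantizes to the fricative [v]. /waabagabubivje/ → waavagavuvivje.

waavagavuvivje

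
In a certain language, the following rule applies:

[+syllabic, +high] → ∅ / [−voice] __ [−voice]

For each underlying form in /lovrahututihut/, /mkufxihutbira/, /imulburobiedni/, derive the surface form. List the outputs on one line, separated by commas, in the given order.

lovrahttht, mkfxhtbira, imulburobiedni

/lovrahututihut/: /u/ is a high vowel flanked by voiceless consonants /h/ and /t/, so it deletes. /u/ is a high vowel flanked by voiceless consonants /t/ and /t/, so it deletes. /i/ is a high vowel flanked by voiceless consonants /t/ and /h/, so it deletes. /u/ is a high vowel flanked by voiceless consonants /h/ and /t/, so it deletes. → [lovrahttht].
/mkufxihutbira/: /u/ is a high vowel flanked by voiceless consonants /k/ and /f/, so it deletes. /i/ is a high vowel flanked by voiceless consonants /x/ and /h/, so it deletes. /u/ is a high vowel flanked by voiceless consonants /h/ and /t/, so it deletes. → [mkfxhtbira].
/imulburobiedni/: the rule's environment is not met; surfaces unchanged as [imulburobiedni].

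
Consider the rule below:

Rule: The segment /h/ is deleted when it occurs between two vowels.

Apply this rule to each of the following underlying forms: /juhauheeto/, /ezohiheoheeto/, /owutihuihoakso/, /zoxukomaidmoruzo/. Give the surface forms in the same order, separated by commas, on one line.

/juhauheeto/: /h/ occurs between vowels /u/ and /a/, so it deletes. /h/ occurs between vowels /u/ and /e/, so it deletes. → [juaueeto].
/ezohiheoheeto/: /h/ occurs between vowels /o/ and /i/, so it deletes. /h/ occurs between vowels /i/ and /e/, so it deletes. /h/ occurs between vowels /o/ and /e/, so it deletes. → [ezoieoeeto].
/owutihuihoakso/: /h/ occurs between vowels /i/ and /u/, so it deletes. /h/ occurs between vowels /i/ and /o/, so it deletes. → [owutiuioakso].
/zoxukomaidmoruzo/: the rule's environment is not met; surfaces unchanged as [zoxukomaidmoruzo].

juaueeto, ezoieoeeto, owutiuioakso, zoxukomaidmoruzo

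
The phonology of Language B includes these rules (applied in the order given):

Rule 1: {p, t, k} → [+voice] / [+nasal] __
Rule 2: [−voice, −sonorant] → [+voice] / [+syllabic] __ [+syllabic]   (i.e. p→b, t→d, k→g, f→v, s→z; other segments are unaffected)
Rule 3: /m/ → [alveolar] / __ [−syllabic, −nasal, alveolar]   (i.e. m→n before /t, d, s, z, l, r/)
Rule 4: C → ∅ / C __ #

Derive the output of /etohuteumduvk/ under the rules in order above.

Rule 1 (post-nasal voicing): no segment meets the environment; /etohuteumduvk/ is unchanged.
Rule 2 (intervocalic voicing): /t/ is a voiceless obstruent between vowels /e/ and /o/, so it voices to [d]. /t/ is a voiceless obstruent between vowels /u/ and /e/, so it voices to [d]. /etohuteumduvk/ → edohudeumduvk.
Rule 3 (nasal place assimilation): /m/ precedes the alveolar consonant /d/, so it assimilates in place to [n]. /edohudeumduvk/ → edohudeunduvk.
Rule 4 (final cluster simplification): /k/ is the second consonant of a word-final cluster /vk/, so it deletes. /edohudeunduvk/ → edohudeunduv.

edohudeunduv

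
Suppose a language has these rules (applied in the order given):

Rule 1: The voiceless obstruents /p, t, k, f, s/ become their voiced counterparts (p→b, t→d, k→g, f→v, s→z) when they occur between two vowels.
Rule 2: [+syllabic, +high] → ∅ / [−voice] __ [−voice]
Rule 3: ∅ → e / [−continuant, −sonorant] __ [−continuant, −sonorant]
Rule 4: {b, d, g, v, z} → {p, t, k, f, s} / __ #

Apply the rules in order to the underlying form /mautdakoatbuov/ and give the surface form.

mautedagoatebuof

Rule 1 (intervocalic voicing): /k/ is a voiceless obstruent between vowels /a/ and /o/, so it voices to [g]. /mautdakoatbuov/ → mautdagoatbuov.
Rule 2 (high vowel syncope): no segment meets the environment; /mautdagoatbuov/ is unchanged.
Rule 3 (stop-cluster e-epenthesis): /t/ and /d/ form a stop–stop cluster, so [e] is inserted between them. /t/ and /b/ form a stop–stop cluster, so [e] is inserted between them. /mautdagoatbuov/ → mautedagoatebuov.
Rule 4 (final devoicing): /v/ is a voiced obstruent in word-final position, so it devoices to [f]. /mautedagoatebuov/ → mautedagoatebuof.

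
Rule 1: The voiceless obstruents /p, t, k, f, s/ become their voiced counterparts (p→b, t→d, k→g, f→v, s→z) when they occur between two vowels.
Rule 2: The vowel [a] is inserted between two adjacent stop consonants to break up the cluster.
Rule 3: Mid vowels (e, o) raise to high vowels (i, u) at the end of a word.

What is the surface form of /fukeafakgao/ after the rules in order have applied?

Rule 1 (intervocalic voicing): /k/ is a voiceless obstruent between vowels /u/ and /e/, so it voices to [g]. /f/ is a voiceless obstruent between vowels /a/ and /a/, so it voices to [v]. /fukeafakgao/ → fugeavakgao.
Rule 2 (stop-cluster a-epenthesis): /k/ and /g/ form a stop–stop cluster, so [a] is inserted between them. /fugeavakgao/ → fugeavakagao.
Rule 3 (final vowel raising): /o/ is a mid vowel in word-final position, so it raises to [u]. /fugeavakagao/ → fugeavakagau.

fugeavakagau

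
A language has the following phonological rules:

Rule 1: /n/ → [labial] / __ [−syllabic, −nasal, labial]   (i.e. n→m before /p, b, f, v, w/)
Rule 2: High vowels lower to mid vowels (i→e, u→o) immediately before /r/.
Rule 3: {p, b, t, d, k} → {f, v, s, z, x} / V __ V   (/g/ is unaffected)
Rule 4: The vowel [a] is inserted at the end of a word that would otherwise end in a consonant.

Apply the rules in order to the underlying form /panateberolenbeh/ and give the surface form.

Rule 1 (nasal place assimilation): /n/ precedes the labial consonant /b/, so it assimilates in place to [m]. /panateberolenbeh/ → panateberolembeh.
Rule 2 (pre-rhotic lowering): no segment meets the environment; /panateberolembeh/ is unchanged.
Rule 3 (intervocalic spirantization): /t/ is a stop between vowels /a/ and /e/, so it spirantizes to the fricative [s]. /b/ is a stop between vowels /e/ and /e/, so it spirantizes to the fricative [v]. /panateberolembeh/ → panaseverolembeh.
Rule 4 (final a-epenthesis): the form ends in the consonant /h/, so [a] is inserted word-finally. /panaseverolembeh/ → panaseverolembeha.

panaseverolembeha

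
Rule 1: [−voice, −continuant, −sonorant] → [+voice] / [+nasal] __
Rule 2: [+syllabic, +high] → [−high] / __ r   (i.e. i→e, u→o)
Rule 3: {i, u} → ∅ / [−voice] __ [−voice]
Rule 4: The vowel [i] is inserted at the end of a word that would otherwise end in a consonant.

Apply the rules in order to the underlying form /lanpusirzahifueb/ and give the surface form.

Rule 1 (post-nasal voicing): /p/ is a voiceless stop immediately after the nasal /n/, so it voices to [b]. /lanpusirzahifueb/ → lanbusirzahifueb.
Rule 2 (pre-rhotic lowering): /i/ is a high vowel immediately before /r/, so it lowers to [e]. /lanbusirzahifueb/ → lanbuserzahifueb.
Rule 3 (high vowel syncope): /i/ is a high vowel flanked by voiceless consonants /h/ and /f/, so it deletes. /lanbuserzahifueb/ → lanbuserzahfueb.
Rule 4 (final i-epenthesis): the form ends in the consonant /b/, so [i] is inserted word-finally. /lanbuserzahfueb/ → lanbuserzahfuebi.

lanbuserzahfuebi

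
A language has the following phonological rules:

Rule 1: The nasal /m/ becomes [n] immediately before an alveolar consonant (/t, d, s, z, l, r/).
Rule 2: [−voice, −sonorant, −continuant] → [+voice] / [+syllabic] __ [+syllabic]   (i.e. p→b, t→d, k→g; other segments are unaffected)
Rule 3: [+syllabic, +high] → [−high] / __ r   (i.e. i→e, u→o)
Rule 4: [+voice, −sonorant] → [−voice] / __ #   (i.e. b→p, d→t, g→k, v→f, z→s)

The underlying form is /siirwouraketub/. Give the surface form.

Rule 1 (nasal place assimilation): no segment meets the environment; /siirwouraketub/ is unchanged.
Rule 2 (intervocalic voicing): /k/ is a voiceless stop between vowels /a/ and /e/, so it voices to [g]. /t/ is a voiceless stop between vowels /e/ and /u/, so it voices to [d]. /siirwouraketub/ → siirwouragedub.
Rule 3 (pre-rhotic lowering): /i/ is a high vowel immediately before /r/, so it lowers to [e]. /u/ is a high vowel immediately before /r/, so it lowers to [o]. /siirwouragedub/ → sierwooragedub.
Rule 4 (final devoicing): /b/ is a voiced obstruent in word-final position, so it devoices to [p]. /sierwooragedub/ → sierwooragedup.

sierwooragedup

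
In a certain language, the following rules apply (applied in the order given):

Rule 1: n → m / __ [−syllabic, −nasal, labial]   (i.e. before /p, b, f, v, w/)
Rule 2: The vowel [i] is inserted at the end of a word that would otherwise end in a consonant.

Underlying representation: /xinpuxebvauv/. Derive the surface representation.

Rule 1 (nasal place assimilation): /n/ precedes the labial consonant /p/, so it assimilates in place to [m]. /xinpuxebvauv/ → ximpuxebvauv.
Rule 2 (final i-epenthesis): the form ends in the consonant /v/, so [i] is inserted word-finally. /ximpuxebvauv/ → ximpuxebvauvi.

ximpuxebvauvi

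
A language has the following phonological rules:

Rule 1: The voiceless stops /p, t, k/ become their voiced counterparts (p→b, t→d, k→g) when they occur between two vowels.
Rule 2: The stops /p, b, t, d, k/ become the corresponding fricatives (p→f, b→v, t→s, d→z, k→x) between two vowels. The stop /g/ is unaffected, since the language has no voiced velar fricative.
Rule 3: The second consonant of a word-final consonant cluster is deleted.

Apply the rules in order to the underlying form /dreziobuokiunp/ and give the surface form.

Rule 1 (intervocalic voicing): /k/ is a voiceless stop between vowels /o/ and /i/, so it voices to [g]. /dreziobuokiunp/ → dreziobuogiunp.
Rule 2 (intervocalic spirantization): /b/ is a stop between vowels /o/ and /u/, so it spirantizes to the fricative [v]. /dreziobuogiunp/ → dreziovuogiunp.
Rule 3 (final cluster simplification): /p/ is the second consonant of a word-final cluster /np/, so it deletes. /dreziovuogiunp/ → dreziovuogiun.

dreziovuogiun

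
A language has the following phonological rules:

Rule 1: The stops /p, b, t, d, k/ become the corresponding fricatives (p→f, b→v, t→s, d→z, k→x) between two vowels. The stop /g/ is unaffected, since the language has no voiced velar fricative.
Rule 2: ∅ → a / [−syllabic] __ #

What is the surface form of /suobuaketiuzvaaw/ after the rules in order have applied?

Rule 1 (intervocalic spirantization): /b/ is a stop between vowels /o/ and /u/, so it spirantizes to the fricative [v]. /k/ is a stop between vowels /a/ and /e/, so it spirantizes to the fricative [x]. /t/ is a stop between vowels /e/ and /i/, so it spirantizes to the fricative [s]. /suobuaketiuzvaaw/ → suovuaxesiuzvaaw.
Rule 2 (final a-epenthesis): the form ends in the consonant /w/, so [a] is inserted word-finally. /suovuaxesiuzvaaw/ → suovuaxesiuzvaawa.

suovuaxesiuzvaawa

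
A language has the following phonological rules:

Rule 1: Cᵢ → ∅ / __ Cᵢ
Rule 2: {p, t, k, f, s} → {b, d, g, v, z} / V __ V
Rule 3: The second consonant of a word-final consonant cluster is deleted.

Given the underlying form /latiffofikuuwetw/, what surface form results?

Rule 1 (degemination): /ff/ is a geminate; the first /f/ deletes. /latiffofikuuwetw/ → latifofikuuwetw.
Rule 2 (intervocalic voicing): /t/ is a voiceless obstruent between vowels /a/ and /i/, so it voices to [d]. /f/ is a voiceless obstruent between vowels /i/ and /o/, so it voices to [v]. /f/ is a voiceless obstruent between vowels /o/ and /i/, so it voices to [v]. /k/ is a voiceless obstruent between vowels /i/ and /u/, so it voices to [g]. /latifofikuuwetw/ → ladivoviguuwetw.
Rule 3 (final cluster simplification): /w/ is the second consonant of a word-final cluster /tw/, so it deletes. /ladivoviguuwetw/ → ladivoviguuwet.

ladivoviguuwet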